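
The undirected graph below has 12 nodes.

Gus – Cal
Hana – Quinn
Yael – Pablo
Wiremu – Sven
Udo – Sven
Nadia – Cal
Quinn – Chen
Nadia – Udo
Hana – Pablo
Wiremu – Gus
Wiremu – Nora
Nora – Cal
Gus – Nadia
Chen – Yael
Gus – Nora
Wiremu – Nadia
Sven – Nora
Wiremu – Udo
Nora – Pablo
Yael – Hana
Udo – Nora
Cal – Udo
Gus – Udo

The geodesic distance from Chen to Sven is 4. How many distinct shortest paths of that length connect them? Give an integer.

1

The shortest distance is 4, and the only length-4 path is Chen–Yael–Pablo–Nora–Sven. So there is exactly 1 shortest path.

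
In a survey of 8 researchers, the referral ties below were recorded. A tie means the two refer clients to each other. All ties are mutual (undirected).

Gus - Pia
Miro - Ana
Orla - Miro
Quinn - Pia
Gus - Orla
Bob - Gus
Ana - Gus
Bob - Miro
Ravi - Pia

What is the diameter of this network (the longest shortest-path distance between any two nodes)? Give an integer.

4

Eccentricity of each node (its greatest distance to any other): Ana:3, Bob:3, Gus:2, Miro:4, Orla:3, Pia:3, Quinn:4, Ravi:4.
The maximum eccentricity is 4, realized for instance by the pair Miro–Quinn via Miro – Orla – Gus – Pia – Quinn. So the diameter is 4.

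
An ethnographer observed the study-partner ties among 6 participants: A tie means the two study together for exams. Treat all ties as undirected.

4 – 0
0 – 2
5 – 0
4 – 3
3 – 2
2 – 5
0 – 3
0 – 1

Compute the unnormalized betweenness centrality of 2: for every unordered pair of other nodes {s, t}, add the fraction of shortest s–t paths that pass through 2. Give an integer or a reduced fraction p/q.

1/2

Pairs whose geodesics pass through 2 — 5–3: 1/2.
All other pairs contribute 0.
Summing the contributions gives betweenness(2) = 1/2.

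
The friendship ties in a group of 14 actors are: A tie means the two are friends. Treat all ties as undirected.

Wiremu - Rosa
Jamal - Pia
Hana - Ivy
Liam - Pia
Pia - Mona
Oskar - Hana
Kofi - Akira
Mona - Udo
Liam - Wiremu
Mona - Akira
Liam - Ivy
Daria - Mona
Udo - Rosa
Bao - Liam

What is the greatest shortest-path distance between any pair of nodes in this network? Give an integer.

Eccentricity of each node (its greatest distance to any other): Akira:6, Bao:5, Daria:6, Hana:6, Ivy:5, Jamal:5, Kofi:7, Liam:4, Mona:5, Oskar:7, Pia:4, Rosa:5, Udo:6, Wiremu:5.
The maximum eccentricity is 7, realized for instance by the pair Oskar–Kofi via Oskar – Hana – Ivy – Liam – Pia – Mona – Akira – Kofi. So the diameter is 7.

7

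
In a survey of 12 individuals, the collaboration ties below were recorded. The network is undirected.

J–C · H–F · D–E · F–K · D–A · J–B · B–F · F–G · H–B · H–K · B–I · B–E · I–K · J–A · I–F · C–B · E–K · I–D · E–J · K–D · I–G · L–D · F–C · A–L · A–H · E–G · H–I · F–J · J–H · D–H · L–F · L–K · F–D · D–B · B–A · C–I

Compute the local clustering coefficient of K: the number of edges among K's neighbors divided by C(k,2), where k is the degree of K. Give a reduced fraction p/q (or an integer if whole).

3/5

K's neighbors: D, E, F, H, I, and L (k = 6).
Possible neighbor pairs: C(6,2) = 15. Edges among them: D–E, D–F, D–H, D–I, D–L, F–H, F–I, F–L, H–I → e = 9.
Clustering(K) = 9/15 = 3/5.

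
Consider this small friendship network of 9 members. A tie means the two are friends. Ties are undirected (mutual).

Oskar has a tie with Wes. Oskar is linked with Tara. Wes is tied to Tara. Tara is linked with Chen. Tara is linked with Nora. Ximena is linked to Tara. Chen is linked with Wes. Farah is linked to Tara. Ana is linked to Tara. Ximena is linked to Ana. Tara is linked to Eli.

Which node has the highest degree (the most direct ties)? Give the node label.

Tara

Degrees — Ana:2, Chen:2, Eli:1, Farah:1, Nora:1, Oskar:2, Tara:8, Wes:3, Ximena:2.
The maximum is 8, attained only by Tara.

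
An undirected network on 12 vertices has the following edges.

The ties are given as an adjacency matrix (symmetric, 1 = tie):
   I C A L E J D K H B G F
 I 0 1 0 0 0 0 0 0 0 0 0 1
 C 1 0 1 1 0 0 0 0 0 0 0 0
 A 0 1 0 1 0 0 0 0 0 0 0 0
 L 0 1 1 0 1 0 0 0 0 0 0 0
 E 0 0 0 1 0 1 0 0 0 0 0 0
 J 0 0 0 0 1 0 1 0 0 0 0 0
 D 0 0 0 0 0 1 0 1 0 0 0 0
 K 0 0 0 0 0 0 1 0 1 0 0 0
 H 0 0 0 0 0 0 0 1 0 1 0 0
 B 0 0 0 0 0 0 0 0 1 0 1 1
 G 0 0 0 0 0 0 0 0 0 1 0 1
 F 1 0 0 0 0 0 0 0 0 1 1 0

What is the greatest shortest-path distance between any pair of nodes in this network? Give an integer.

5

Eccentricity of each node (its greatest distance to any other): A:5, B:5, C:5, D:5, E:5, F:5, G:5, H:5, I:5, J:5, K:5, L:5.
The maximum eccentricity is 5, realized for instance by the pair I–D via I – C – L – E – J – D. So the diameter is 5.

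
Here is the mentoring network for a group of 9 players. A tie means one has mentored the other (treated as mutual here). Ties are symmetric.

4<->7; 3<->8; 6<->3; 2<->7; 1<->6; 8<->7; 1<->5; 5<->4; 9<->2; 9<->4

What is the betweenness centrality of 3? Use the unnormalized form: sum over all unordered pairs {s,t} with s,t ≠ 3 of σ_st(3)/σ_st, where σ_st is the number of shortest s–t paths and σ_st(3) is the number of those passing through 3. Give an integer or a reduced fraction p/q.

Pairs whose geodesics pass through 3 — 8–1: 1; 8–6: 1; 7–6: 1; 2–6: 1.
All other pairs contribute 0.
Summing the contributions gives betweenness(3) = 4.

4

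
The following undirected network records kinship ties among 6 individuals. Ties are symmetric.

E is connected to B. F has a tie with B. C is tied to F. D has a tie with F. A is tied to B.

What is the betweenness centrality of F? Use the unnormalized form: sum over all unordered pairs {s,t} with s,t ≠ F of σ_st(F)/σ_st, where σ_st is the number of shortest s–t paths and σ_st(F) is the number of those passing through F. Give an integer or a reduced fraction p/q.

7

Pairs whose geodesics pass through F — D–C: 1; D–E: 1; D–A: 1; D–B: 1; C–E: 1; C–A: 1; C–B: 1.
All other pairs contribute 0.
Summing the contributions gives betweenness(F) = 7.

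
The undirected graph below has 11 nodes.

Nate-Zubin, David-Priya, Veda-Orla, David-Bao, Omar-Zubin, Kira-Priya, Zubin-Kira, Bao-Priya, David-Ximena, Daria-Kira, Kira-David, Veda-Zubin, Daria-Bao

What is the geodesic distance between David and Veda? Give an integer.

One shortest route is David – Kira – Zubin – Veda, which uses 3 edges, and at distance 2 from David we only reach {Daria, Zubin}, which does not include Veda. So d(David,Veda) = 3.

3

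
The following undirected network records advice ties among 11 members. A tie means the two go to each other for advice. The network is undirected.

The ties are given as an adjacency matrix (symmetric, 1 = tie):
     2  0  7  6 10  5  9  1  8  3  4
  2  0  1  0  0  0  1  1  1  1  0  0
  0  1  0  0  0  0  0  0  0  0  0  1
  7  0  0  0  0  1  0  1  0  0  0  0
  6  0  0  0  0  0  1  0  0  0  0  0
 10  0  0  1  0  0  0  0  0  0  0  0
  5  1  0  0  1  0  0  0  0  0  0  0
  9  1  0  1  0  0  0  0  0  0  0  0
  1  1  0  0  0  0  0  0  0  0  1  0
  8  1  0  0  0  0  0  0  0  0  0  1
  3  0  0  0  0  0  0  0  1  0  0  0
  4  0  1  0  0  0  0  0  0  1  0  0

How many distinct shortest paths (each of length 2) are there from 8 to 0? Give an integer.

The shortest distance is 2. The length-2 paths are: 8–2–0; 8–4–0.
That gives 2 distinct shortest paths.

2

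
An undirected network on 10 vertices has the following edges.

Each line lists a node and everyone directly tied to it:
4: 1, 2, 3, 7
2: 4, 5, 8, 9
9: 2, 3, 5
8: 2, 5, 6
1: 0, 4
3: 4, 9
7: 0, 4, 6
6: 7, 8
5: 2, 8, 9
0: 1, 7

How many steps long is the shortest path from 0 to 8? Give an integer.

3

One shortest route is 0 – 7 – 6 – 8, which uses 3 edges, and at distance 2 from 0 we only reach {4, 6}, which does not include 8. So d(0,8) = 3.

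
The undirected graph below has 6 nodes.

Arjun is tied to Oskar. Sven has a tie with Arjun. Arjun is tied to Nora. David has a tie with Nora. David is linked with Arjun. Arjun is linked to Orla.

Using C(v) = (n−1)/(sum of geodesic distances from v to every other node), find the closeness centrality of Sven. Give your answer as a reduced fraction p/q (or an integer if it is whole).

Distances from Sven: Arjun:1, David:2, Nora:2, Orla:2, Oskar:2. Sum = 9.
n = 6, so closeness = 5/9.

5/9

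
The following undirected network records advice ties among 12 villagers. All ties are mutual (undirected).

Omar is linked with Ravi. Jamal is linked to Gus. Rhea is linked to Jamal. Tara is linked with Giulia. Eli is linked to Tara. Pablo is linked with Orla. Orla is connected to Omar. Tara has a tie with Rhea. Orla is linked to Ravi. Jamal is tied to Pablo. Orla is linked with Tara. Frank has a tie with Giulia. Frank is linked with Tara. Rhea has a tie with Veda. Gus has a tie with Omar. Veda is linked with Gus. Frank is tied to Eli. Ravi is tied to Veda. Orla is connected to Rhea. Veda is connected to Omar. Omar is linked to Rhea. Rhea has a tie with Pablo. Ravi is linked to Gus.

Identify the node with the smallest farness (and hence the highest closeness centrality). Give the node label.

Farness (sum of distances to all others) for each node — Eli:27, Frank:26, Giulia:27, Gus:25, Jamal:22, Omar:20, Orla:17, Pablo:22, Ravi:21, Rhea:16, Tara:18, Veda:21.
The smallest farness is 16, for Rhea, so Rhea has the highest closeness.

Rhea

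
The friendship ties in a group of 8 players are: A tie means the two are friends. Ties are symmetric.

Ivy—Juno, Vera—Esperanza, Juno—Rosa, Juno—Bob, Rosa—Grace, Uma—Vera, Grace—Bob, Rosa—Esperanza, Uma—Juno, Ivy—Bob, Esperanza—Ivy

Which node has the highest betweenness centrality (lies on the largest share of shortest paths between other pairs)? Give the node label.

Juno

Unnormalized betweenness of each node: Bob:2, Esperanza:4, Grace:1/2, Ivy:2, Juno:11/2, Rosa:7/2, Uma:3/2, Vera:1.
Juno has the largest value, 11/2, making it the main broker — the node through which the most shortest paths run.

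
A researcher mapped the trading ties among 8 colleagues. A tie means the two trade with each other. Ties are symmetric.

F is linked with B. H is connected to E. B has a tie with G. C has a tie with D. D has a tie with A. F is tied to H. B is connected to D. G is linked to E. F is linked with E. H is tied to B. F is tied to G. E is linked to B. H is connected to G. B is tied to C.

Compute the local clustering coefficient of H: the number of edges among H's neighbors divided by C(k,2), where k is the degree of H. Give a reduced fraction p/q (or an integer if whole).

H's neighbors: B, E, F, and G (k = 4).
Possible neighbor pairs: C(4,2) = 6. Edges among them: B–E, B–F, B–G, E–F, E–G, F–G → e = 6.
Clustering(H) = 6/6 = 1.

1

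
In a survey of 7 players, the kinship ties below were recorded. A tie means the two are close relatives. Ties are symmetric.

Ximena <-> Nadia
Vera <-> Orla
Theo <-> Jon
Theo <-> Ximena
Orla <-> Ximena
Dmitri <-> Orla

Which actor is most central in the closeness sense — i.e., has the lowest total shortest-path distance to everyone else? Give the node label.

Ximena

Farness (sum of distances to all others) for each node — Dmitri:15, Jon:17, Nadia:14, Orla:10, Theo:12, Vera:15, Ximena:9.
The smallest farness is 9, for Ximena, so Ximena has the highest closeness.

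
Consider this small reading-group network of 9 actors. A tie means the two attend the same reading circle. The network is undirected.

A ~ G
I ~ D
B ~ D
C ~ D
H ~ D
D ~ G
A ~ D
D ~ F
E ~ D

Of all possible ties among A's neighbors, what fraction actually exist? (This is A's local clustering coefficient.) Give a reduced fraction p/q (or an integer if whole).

A's neighbors: D and G (k = 2).
Possible neighbor pairs: C(2,2) = 1. Edges among them: D–G → e = 1.
Clustering(A) = 1/1.

1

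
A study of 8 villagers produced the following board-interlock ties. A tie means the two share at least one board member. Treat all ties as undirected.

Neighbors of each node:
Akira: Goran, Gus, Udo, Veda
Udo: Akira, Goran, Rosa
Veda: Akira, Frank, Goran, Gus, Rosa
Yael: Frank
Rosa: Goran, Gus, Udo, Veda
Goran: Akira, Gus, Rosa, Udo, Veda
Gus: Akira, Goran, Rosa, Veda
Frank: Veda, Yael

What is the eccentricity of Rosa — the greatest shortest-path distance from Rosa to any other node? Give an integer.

3

Distances from Rosa: Akira:2, Frank:2, Goran:1, Gus:1, Udo:1, Veda:1, Yael:3.
The largest is 3 (to Yael), so the eccentricity of Rosa is 3.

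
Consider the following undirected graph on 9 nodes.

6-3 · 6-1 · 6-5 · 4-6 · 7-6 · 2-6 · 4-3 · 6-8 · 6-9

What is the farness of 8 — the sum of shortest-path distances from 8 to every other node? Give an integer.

Distances from 8: 1:2, 2:2, 3:2, 4:2, 5:2, 6:1, 7:2, 9:2.
Sum = 2 + 2 + 2 + 2 + 2 + 1 + 2 + 2 = 15.

15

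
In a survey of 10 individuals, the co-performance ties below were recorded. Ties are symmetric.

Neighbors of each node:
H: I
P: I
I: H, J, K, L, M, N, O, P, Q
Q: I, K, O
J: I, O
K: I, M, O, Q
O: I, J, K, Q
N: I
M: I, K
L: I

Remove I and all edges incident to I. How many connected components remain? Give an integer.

Without I, the remaining ties split the others into: {J, K, M, O, Q}; {N}; {P}; {L}; {H}.
That's 5 separate components.

5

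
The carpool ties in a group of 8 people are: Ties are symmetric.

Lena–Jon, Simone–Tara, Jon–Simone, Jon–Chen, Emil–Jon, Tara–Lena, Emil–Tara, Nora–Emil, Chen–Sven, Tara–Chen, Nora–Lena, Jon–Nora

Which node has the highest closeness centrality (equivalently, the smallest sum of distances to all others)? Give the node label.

Farness (sum of distances to all others) for each node — Chen:11, Emil:12, Jon:9, Lena:12, Nora:12, Simone:13, Sven:17, Tara:10.
The smallest farness is 9, for Jon, so Jon has the highest closeness.

Jon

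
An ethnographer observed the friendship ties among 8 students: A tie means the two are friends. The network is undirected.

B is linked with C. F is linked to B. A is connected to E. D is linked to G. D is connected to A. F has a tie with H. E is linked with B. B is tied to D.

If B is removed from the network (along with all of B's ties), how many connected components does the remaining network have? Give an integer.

Without B, the remaining ties split the others into: {A, D, E, G}; {F, H}; {C}.
That's 3 separate components.

3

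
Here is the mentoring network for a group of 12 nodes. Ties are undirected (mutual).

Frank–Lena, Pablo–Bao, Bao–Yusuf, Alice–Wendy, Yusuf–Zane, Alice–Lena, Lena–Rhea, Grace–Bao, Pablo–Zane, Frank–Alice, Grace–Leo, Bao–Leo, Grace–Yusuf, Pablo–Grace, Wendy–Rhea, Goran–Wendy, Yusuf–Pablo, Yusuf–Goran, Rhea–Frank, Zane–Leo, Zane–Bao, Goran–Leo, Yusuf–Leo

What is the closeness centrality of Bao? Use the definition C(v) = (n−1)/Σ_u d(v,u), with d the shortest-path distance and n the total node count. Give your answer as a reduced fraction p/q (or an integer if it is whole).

Distances from Bao: Alice:4, Frank:5, Goran:2, Grace:1, Lena:5, Leo:1, Pablo:1, Rhea:4, Wendy:3, Yusuf:1, Zane:1. Sum = 28.
n = 12, so closeness = 11/28.

11/28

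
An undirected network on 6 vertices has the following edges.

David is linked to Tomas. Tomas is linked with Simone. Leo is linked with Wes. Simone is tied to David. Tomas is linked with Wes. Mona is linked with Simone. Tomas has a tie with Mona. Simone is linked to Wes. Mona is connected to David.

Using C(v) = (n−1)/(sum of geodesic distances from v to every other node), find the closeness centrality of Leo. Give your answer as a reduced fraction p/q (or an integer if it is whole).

5/11

Distances from Leo: David:3, Mona:3, Simone:2, Tomas:2, Wes:1. Sum = 11.
n = 6, so closeness = 5/11.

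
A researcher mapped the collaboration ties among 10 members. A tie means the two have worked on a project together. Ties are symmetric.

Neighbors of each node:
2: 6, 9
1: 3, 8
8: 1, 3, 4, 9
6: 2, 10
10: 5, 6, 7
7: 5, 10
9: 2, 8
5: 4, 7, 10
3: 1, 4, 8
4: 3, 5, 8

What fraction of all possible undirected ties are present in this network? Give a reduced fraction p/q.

There are 13 edges and 10 nodes, so the maximum possible is C(10,2) = 45.
Density = 13/45.

13/45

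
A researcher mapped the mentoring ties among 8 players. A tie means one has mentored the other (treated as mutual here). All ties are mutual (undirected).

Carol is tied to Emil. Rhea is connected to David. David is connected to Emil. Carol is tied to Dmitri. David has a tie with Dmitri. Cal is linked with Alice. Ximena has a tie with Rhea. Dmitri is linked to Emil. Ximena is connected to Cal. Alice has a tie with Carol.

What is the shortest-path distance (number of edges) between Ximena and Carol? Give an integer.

3

One shortest route is Ximena – Cal – Alice – Carol, which uses 3 edges, and at distance 2 from Ximena we only reach {Alice, David}, which does not include Carol. So d(Ximena,Carol) = 3.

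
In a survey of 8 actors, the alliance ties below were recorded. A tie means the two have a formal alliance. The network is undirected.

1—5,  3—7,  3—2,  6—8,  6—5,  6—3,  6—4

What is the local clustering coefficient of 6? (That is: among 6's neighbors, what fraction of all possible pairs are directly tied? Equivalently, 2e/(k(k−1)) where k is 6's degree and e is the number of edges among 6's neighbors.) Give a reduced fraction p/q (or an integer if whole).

0

6's neighbors: 3, 4, 5, and 8 (k = 4).
Possible neighbor pairs: C(4,2) = 6. Edges among them: none → e = 0.
Clustering(6) = 0/6 = 0.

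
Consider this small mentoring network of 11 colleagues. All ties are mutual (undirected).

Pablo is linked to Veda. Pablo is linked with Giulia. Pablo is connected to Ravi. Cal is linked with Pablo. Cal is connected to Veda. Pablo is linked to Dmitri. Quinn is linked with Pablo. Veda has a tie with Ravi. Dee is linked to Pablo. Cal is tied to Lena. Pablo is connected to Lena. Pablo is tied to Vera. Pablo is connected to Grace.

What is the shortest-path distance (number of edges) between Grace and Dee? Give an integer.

2

One shortest route is Grace – Pablo – Dee, which uses 2 edges, and Grace and Dee are not directly tied, so nothing shorter exists. So d(Grace,Dee) = 2.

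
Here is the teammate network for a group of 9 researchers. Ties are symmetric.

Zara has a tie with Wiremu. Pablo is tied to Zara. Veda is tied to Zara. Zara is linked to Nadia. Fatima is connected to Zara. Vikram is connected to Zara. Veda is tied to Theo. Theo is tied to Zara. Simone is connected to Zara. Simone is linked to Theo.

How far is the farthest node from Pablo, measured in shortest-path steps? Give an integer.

2

Distances from Pablo: Fatima:2, Nadia:2, Simone:2, Theo:2, Veda:2, Vikram:2, Wiremu:2, Zara:1.
The largest is 2 (to Nadia, Vikram, Simone, Theo, Fatima, Wiremu, and Veda), so the eccentricity of Pablo is 2.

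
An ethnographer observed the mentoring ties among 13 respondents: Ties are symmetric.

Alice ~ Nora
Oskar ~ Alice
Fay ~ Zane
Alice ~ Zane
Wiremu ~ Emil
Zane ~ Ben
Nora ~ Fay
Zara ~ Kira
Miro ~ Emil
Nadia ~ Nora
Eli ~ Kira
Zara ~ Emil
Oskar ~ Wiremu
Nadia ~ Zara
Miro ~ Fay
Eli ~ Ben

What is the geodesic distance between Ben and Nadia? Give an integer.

4

One shortest route is Ben – Zane – Alice – Nora – Nadia, which uses 4 edges, and at distance 3 from Ben we only reach {Miro, Nora, Oskar, Zara}, which does not include Nadia. So d(Ben,Nadia) = 4.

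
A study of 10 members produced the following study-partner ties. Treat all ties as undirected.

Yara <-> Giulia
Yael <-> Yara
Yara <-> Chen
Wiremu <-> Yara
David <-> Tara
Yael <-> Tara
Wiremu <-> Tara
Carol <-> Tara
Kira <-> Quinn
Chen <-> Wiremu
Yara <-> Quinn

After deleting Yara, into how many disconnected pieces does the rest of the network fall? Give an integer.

3

Without Yara, the remaining ties split the others into: {Kira, Quinn}; {Carol, Chen, David, Tara, Wiremu, Yael}; {Giulia}.
That's 3 separate components.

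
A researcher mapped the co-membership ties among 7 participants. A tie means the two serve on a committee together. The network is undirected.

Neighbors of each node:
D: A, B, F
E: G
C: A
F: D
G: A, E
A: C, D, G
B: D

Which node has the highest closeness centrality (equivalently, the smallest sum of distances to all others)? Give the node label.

Farness (sum of distances to all others) for each node — A:9, B:15, C:14, D:10, E:17, F:15, G:12.
The smallest farness is 9, for A, so A has the highest closeness.

A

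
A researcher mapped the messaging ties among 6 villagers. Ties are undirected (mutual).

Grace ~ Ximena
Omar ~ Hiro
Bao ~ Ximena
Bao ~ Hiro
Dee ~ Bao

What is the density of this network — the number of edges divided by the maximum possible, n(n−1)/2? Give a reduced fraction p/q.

There are 5 edges and 6 nodes, so the maximum possible is C(6,2) = 15.
Density = 5/15 = 1/3.

1/3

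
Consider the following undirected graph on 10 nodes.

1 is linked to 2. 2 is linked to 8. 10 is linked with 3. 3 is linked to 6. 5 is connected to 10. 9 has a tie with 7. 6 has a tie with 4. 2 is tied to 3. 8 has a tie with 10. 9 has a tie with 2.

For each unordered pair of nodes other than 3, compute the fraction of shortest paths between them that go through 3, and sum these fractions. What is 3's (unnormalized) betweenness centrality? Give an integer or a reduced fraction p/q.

18

Pairs whose geodesics pass through 3 — 5–7: 1/2; 5–6: 1; 5–4: 1; 5–2: 1/2; 5–9: 1/2; 5–1: 1/2; 7–6: 1; 7–4: 1; 7–10: 1/2; 6–10: 1; 6–2: 1; 6–9: 1; 6–8: 2/2; 6–1: 1 … (+8 more pairs).
All other pairs contribute 0.
Summing the contributions gives betweenness(3) = 18.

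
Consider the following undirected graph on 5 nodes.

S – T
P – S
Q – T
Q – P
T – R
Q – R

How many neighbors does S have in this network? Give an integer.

S is directly tied to P and T. That is 2 neighbors, so the degree of S is 2.

2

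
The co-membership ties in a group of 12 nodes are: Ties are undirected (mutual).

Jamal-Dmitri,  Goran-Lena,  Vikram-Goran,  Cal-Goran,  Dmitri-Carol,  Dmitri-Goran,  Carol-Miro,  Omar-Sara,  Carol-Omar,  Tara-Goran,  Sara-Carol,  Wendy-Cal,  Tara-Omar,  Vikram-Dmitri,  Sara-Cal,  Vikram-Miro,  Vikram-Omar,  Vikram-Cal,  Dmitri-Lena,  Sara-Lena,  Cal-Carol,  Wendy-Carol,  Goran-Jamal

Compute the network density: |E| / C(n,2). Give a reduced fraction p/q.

There are 23 edges and 12 nodes, so the maximum possible is C(12,2) = 66.
Density = 23/66.

23/66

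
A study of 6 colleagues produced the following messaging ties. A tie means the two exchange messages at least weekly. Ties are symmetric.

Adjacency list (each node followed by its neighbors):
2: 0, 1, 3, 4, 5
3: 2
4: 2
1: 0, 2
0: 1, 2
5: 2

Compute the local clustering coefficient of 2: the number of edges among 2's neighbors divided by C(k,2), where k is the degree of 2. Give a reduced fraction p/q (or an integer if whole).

2's neighbors: 0, 1, 3, 4, and 5 (k = 5).
Possible neighbor pairs: C(5,2) = 10. Edges among them: 0–1 → e = 1.
Clustering(2) = 1/10.

1/10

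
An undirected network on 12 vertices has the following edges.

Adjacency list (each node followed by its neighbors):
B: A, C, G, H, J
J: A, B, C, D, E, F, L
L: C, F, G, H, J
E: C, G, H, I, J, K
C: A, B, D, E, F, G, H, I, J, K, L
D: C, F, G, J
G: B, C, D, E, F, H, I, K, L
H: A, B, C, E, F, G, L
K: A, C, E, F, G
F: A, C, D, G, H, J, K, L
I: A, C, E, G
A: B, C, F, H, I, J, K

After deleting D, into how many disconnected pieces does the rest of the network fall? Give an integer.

1

D's neighbors (C, F, G, and J) remain reachable from one another through other ties, so the rest of the network stays in one piece.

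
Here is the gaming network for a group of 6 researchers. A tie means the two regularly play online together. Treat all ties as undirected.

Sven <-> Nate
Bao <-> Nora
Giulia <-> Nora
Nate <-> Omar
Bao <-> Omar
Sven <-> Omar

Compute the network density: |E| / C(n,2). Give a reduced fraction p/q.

2/5

There are 6 edges and 6 nodes, so the maximum possible is C(6,2) = 15.
Density = 6/15 = 2/5.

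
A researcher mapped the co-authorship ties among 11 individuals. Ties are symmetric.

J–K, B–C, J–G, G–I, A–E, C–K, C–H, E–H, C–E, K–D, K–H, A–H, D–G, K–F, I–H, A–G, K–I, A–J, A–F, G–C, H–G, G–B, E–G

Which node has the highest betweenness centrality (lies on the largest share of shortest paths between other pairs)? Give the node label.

Unnormalized betweenness of each node: A:13/3, B:0, C:16/5, D:1/5, E:1/3, F:1/3, G:13, H:27/10, I:1/5, J:8/15, K:49/6.
G has the largest value, 13, making it the main broker — the node through which the most shortest paths run.

G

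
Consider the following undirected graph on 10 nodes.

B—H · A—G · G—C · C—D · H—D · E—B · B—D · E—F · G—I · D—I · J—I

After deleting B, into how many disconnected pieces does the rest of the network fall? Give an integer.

2

Without B, the remaining ties split the others into: {A, C, D, G, H, I, J}; {E, F}.
That's 2 separate components.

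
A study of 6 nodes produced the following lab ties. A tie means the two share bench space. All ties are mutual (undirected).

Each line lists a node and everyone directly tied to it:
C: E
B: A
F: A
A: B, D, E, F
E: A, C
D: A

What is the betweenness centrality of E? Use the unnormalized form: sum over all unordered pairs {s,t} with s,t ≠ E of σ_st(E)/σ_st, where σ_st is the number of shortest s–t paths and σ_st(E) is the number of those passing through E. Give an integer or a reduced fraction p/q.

Pairs whose geodesics pass through E — D–C: 1; A–C: 1; F–C: 1; B–C: 1.
All other pairs contribute 0.
Summing the contributions gives betweenness(E) = 4.

4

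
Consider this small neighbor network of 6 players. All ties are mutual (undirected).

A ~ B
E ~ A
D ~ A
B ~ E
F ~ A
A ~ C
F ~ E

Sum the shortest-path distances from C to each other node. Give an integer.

9

Distances from C: A:1, B:2, D:2, E:2, F:2.
Sum = 1 + 2 + 2 + 2 + 2 = 9.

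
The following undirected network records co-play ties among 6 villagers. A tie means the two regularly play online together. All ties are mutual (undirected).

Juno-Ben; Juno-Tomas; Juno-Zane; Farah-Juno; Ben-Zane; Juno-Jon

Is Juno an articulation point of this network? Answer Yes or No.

Removing Juno leaves {Ben and Zane} with no path to {Jon}, so the network splits into 4 components. Juno is a cut vertex.

Yes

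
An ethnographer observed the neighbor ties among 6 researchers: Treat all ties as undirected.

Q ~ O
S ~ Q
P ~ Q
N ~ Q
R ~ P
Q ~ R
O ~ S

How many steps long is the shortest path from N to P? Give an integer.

2

One shortest route is N – Q – P, which uses 2 edges, and N and P are not directly tied, so nothing shorter exists. So d(N,P) = 2.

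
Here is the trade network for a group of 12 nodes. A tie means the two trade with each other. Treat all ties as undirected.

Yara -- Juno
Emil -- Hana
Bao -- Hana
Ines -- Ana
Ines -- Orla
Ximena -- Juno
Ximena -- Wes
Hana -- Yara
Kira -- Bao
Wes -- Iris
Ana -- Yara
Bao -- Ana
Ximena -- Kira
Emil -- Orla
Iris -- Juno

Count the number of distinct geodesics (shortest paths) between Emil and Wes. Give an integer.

The shortest distance is 5. The length-5 paths are: Emil–Hana–Bao–Kira–Ximena–Wes; Emil–Hana–Yara–Juno–Ximena–Wes; Emil–Hana–Yara–Juno–Iris–Wes.
That gives 3 distinct shortest paths.

3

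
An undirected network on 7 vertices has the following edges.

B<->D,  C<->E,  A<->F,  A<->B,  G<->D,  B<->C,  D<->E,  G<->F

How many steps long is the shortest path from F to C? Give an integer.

3

One shortest route is F – A – B – C, which uses 3 edges, and at distance 2 from F we only reach {B, D}, which does not include C. So d(F,C) = 3.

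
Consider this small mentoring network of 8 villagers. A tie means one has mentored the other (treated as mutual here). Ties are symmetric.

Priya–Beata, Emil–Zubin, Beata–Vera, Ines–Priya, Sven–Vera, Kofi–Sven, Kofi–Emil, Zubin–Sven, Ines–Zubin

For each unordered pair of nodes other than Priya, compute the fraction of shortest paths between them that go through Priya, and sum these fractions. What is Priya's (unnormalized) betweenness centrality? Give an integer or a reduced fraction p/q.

Pairs whose geodesics pass through Priya — Vera–Ines: 1/2; Beata–Ines: 1; Beata–Zubin: 1/2; Beata–Emil: 1/3.
All other pairs contribute 0.
Summing the contributions gives betweenness(Priya) = 7/3.

7/3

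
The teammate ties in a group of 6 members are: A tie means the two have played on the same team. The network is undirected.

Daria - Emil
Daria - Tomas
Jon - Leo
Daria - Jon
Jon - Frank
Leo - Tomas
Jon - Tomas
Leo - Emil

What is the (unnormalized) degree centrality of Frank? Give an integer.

1

Frank is directly tied to Jon. That is 1 neighbor, so the degree of Frank is 1.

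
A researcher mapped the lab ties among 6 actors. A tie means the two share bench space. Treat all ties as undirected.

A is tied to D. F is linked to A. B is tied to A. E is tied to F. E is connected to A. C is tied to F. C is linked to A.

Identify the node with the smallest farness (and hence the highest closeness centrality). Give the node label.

A

Farness (sum of distances to all others) for each node — A:5, B:9, C:8, D:9, E:8, F:7.
The smallest farness is 5, for A, so A has the highest closeness.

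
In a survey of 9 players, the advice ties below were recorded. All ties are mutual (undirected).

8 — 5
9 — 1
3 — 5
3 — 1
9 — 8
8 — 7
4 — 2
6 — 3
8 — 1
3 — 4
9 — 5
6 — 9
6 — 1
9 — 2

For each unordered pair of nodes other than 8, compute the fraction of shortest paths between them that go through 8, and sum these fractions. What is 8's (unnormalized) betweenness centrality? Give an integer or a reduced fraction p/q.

Pairs whose geodesics pass through 8 — 1–7: 1; 1–5: 1/3; 2–7: 1; 3–7: 2/2; 4–7: 3/3; 9–7: 1; 6–7: 2/2; 7–5: 1.
All other pairs contribute 0.
Summing the contributions gives betweenness(8) = 22/3.

22/3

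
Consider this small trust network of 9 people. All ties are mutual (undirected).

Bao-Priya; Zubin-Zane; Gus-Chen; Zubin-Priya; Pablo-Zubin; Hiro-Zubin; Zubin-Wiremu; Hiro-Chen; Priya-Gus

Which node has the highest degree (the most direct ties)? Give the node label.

Zubin

Degrees — Bao:1, Chen:2, Gus:2, Hiro:2, Pablo:1, Priya:3, Wiremu:1, Zane:1, Zubin:5.
The maximum is 5, attained only by Zubin.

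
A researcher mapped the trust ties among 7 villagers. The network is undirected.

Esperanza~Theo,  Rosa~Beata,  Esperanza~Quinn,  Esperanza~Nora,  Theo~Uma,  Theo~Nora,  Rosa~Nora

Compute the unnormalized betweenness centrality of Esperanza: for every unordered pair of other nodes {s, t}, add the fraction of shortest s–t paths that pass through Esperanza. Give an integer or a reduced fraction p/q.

Pairs whose geodesics pass through Esperanza — Theo–Quinn: 1; Quinn–Beata: 1; Quinn–Rosa: 1; Quinn–Uma: 1; Quinn–Nora: 1.
All other pairs contribute 0.
Summing the contributions gives betweenness(Esperanza) = 5.

5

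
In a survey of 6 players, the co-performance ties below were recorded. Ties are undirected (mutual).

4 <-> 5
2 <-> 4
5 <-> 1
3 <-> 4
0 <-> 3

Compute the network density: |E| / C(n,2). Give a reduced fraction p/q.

1/3

There are 5 edges and 6 nodes, so the maximum possible is C(6,2) = 15.
Density = 5/15 = 1/3.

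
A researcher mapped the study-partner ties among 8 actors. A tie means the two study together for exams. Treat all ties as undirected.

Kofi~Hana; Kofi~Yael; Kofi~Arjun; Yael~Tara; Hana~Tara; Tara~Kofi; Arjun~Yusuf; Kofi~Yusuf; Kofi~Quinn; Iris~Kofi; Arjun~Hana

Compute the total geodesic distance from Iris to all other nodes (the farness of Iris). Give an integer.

13

Distances from Iris: Arjun:2, Hana:2, Kofi:1, Quinn:2, Tara:2, Yael:2, Yusuf:2.
Sum = 2 + 2 + 1 + 2 + 2 + 2 + 2 = 13.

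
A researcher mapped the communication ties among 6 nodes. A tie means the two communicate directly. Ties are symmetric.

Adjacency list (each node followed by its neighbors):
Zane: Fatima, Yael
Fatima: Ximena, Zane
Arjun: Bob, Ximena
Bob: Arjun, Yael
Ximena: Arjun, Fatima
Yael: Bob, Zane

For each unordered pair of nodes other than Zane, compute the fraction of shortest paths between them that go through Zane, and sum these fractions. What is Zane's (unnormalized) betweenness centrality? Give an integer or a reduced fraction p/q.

2

Pairs whose geodesics pass through Zane — Bob–Fatima: 1/2; Ximena–Yael: 1/2; Fatima–Yael: 1.
All other pairs contribute 0.
Summing the contributions gives betweenness(Zane) = 2.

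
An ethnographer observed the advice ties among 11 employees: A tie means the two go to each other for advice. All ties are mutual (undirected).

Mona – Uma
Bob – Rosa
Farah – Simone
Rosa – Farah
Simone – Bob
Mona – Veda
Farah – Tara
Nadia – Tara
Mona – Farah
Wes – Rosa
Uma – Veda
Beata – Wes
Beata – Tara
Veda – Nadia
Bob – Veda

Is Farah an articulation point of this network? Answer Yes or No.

No

Even without Farah, every remaining node can still reach every other (the residual graph is connected), so Farah is not a cut vertex.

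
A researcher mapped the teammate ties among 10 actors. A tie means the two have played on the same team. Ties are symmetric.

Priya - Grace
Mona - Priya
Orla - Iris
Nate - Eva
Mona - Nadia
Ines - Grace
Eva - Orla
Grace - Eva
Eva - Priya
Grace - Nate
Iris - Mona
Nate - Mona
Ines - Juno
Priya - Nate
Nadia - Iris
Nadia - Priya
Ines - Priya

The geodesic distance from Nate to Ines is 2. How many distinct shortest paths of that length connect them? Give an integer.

The shortest distance is 2. The length-2 paths are: Nate–Grace–Ines; Nate–Priya–Ines.
That gives 2 distinct shortest paths.

2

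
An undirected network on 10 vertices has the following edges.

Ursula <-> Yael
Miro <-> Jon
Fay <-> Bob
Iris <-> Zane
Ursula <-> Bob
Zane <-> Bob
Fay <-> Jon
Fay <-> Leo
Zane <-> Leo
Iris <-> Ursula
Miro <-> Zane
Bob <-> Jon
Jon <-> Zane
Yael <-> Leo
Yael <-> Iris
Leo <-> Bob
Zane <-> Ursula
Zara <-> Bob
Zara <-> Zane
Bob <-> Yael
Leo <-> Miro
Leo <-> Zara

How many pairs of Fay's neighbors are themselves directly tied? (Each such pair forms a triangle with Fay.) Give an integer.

Fay's neighbors: Bob, Jon, and Leo.
Neighbor pairs that are themselves tied: Fay–Bob–Jon; Fay–Bob–Leo. Each forms one triangle with Fay, for 2 in total.

2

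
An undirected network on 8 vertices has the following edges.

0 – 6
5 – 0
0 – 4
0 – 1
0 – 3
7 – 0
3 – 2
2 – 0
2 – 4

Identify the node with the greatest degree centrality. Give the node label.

Degrees — 0:7, 1:1, 2:3, 3:2, 4:2, 5:1, 6:1, 7:1.
The maximum is 7, attained only by 0.

0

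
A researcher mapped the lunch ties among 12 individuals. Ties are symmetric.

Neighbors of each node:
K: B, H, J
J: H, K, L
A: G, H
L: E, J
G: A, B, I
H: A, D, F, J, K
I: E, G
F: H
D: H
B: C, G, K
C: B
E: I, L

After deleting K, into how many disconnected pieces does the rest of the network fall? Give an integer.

K's neighbors (B, H, and J) remain reachable from one another through other ties, so the rest of the network stays in one piece.

1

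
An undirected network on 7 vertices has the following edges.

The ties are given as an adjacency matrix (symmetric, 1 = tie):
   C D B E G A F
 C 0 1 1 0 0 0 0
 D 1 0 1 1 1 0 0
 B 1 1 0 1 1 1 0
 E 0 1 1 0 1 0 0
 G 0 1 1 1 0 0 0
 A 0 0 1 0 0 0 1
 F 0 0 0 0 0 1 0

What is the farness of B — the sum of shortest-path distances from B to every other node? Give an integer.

7

Distances from B: A:1, C:1, D:1, E:1, F:2, G:1.
Sum = 1 + 1 + 1 + 1 + 2 + 1 = 7.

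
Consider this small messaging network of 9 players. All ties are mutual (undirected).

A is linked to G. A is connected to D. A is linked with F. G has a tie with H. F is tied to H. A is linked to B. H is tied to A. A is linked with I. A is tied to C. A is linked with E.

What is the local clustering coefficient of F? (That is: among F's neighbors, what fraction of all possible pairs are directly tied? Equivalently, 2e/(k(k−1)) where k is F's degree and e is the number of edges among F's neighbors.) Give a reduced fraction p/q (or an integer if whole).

F's neighbors: A and H (k = 2).
Possible neighbor pairs: C(2,2) = 1. Edges among them: A–H → e = 1.
Clustering(F) = 1/1.

1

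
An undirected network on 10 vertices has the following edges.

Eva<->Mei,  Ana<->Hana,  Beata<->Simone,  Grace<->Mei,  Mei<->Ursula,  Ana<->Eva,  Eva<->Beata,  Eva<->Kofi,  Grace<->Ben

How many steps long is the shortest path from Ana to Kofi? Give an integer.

2

One shortest route is Ana – Eva – Kofi, which uses 2 edges, and Ana and Kofi are not directly tied, so nothing shorter exists. So d(Ana,Kofi) = 2.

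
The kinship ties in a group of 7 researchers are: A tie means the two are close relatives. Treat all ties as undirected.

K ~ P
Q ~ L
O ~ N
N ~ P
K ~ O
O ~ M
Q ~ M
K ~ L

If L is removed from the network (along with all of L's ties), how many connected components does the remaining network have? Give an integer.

1

L's neighbors (K and Q) remain reachable from one another through other ties, so the rest of the network stays in one piece.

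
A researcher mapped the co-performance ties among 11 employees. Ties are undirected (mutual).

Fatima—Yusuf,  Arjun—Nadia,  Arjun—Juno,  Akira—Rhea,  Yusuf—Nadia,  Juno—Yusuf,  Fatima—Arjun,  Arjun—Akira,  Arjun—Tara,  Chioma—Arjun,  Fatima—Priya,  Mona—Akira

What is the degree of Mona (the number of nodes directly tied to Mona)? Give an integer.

Mona is directly tied to Akira. That is 1 neighbor, so the degree of Mona is 1.

1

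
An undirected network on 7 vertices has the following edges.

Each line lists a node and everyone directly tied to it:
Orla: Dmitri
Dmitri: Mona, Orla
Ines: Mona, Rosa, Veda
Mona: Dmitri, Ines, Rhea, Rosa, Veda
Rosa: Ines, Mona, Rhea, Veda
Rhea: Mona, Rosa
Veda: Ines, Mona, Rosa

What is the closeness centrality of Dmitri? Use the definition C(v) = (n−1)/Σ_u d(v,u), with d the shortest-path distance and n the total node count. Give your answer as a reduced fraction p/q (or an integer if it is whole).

3/5

Distances from Dmitri: Ines:2, Mona:1, Orla:1, Rhea:2, Rosa:2, Veda:2. Sum = 10.
n = 7, so closeness = 6/10 = 3/5.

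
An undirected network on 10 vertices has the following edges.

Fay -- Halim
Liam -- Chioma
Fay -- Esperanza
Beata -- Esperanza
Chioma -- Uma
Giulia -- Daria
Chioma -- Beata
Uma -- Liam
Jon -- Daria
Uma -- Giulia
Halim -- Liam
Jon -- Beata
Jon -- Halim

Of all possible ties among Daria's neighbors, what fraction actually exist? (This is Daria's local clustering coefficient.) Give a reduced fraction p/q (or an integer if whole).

Daria's neighbors: Giulia and Jon (k = 2).
Possible neighbor pairs: C(2,2) = 1. Edges among them: none → e = 0.
Clustering(Daria) = 0/1.

0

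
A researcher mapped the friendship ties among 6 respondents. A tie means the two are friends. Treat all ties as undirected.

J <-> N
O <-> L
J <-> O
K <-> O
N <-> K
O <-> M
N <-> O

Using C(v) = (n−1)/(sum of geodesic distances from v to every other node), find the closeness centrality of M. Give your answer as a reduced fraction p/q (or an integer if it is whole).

5/9

Distances from M: J:2, K:2, L:2, N:2, O:1. Sum = 9.
n = 6, so closeness = 5/9.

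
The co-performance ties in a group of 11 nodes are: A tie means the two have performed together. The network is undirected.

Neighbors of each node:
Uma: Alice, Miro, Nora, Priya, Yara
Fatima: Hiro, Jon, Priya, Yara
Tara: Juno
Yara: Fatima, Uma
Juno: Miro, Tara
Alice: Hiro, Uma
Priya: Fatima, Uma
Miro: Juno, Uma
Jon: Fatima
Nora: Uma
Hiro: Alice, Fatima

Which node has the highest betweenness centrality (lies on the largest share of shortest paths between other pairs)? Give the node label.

Unnormalized betweenness of each node: Alice:5, Fatima:23/2, Hiro:2, Jon:0, Juno:9, Miro:16, Nora:0, Priya:5, Tara:0, Uma:59/2, Yara:5.
Uma has the largest value, 59/2, making it the main broker — the node through which the most shortest paths run.

Uma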